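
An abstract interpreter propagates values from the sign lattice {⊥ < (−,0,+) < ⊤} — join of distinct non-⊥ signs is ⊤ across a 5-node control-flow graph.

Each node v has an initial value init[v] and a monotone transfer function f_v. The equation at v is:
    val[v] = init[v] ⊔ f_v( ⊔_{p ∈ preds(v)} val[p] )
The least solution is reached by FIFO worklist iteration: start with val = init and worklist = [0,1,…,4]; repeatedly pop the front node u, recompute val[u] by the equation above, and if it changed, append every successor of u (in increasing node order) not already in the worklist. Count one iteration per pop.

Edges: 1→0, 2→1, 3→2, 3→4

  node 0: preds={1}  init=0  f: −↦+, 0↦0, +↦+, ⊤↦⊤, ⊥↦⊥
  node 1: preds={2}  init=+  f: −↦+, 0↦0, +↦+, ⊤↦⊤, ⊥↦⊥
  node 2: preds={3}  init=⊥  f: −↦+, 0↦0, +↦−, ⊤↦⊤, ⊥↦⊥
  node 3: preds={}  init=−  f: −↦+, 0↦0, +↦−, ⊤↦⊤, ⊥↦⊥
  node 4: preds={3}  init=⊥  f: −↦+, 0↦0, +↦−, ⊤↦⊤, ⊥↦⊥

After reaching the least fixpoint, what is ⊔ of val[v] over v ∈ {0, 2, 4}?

⊤

Trace (6 dequeues):
  [1] u=0 | in + | out ⊤ | prev 0 | push {}
  [2] u=1 | in ⊥ | out + | ==
  [3] u=2 | in − | out + | prev ⊥ | push {1}
  [4] u=3 | in ⊥ | out − | ==
  [5] u=4 | in − | out + | prev ⊥ | push {}
  [6] u=1 | in + | out + | ==

Converged values:
  [0] ⊤
  [1] +
  [2] +
  [3] −
  [4] +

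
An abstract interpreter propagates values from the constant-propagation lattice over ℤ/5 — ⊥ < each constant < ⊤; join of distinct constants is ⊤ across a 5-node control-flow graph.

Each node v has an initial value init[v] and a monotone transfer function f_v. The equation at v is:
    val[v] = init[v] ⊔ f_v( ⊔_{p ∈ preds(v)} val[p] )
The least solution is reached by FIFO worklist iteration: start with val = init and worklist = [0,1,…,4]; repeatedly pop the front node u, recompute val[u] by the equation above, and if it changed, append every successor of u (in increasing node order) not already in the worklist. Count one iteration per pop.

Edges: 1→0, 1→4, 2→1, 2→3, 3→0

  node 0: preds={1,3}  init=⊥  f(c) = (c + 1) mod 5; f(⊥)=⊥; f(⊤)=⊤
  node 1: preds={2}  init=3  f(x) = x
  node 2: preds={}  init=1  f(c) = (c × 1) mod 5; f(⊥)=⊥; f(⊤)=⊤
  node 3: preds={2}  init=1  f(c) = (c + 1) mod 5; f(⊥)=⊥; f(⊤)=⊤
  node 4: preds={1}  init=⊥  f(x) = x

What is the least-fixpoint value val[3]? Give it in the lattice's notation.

⊤

Trace (6 dequeues):
  [1] u=0 | in ⊤ | out ⊤ | prev ⊥ | push {}
  [2] u=1 | in 1 | out ⊤ | prev 3 | push {0}
  [3] u=2 | in ⊥ | out 1 | ==
  [4] u=3 | in 1 | out ⊤ | prev 1 | push {}
  [5] u=4 | in ⊤ | out ⊤ | prev ⊥ | push {}
  [6] u=0 | in ⊤ | out ⊤ | ==

Converged values:
  [0] ⊤
  [1] ⊤
  [2] 1
  [3] ⊤
  [4] ⊤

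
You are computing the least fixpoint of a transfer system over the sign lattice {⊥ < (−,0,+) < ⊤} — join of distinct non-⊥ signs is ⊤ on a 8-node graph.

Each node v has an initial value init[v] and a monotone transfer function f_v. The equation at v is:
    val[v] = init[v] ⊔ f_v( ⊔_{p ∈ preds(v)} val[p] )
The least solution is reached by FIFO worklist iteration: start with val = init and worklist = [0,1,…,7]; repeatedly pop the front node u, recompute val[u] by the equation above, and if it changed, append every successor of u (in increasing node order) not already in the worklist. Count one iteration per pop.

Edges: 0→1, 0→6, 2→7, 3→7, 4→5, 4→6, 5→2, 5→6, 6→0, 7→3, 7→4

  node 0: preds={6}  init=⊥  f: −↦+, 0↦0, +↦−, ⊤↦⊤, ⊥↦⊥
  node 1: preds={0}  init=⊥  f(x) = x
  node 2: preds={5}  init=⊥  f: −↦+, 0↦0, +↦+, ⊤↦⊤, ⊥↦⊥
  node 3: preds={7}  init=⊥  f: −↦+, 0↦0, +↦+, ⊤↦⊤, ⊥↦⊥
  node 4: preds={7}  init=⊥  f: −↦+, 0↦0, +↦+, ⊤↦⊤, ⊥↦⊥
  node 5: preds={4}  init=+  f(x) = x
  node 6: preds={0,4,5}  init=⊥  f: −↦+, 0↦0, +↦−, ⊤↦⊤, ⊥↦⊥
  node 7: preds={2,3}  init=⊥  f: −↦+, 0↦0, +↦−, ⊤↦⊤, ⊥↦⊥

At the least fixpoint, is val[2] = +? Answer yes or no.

Worklist (15 pops):
  #1 pop 0: in=⊥ → ⊥ (no change)
  #2 pop 1: in=⊥ → ⊥ (no change)
  #3 pop 2: in=+ → + (was ⊥); enqueue []
  #4 pop 3: in=⊥ → ⊥ (no change)
  #5 pop 4: in=⊥ → ⊥ (no change)
  #6 pop 5: in=⊥ → + (no change)
  #7 pop 6: in=+ → − (was ⊥); enqueue [0]
  #8 pop 7: in=+ → − (was ⊥); enqueue [3,4]
  #9 pop 0: in=− → + (was ⊥); enqueue [1,6]
  #10 pop 3: in=− → + (was ⊥); enqueue [7]
  #11 pop 4: in=− → + (was ⊥); enqueue [5]
  #12 pop 1: in=+ → + (was ⊥); enqueue []
  #13 pop 6: in=+ → − (no change)
  #14 pop 7: in=+ → − (no change)
  #15 pop 5: in=+ → + (no change)

Fixpoint:
  val[0] = +
  val[1] = +
  val[2] = +
  val[3] = +
  val[4] = +
  val[5] = +
  val[6] = −
  val[7] = −

yes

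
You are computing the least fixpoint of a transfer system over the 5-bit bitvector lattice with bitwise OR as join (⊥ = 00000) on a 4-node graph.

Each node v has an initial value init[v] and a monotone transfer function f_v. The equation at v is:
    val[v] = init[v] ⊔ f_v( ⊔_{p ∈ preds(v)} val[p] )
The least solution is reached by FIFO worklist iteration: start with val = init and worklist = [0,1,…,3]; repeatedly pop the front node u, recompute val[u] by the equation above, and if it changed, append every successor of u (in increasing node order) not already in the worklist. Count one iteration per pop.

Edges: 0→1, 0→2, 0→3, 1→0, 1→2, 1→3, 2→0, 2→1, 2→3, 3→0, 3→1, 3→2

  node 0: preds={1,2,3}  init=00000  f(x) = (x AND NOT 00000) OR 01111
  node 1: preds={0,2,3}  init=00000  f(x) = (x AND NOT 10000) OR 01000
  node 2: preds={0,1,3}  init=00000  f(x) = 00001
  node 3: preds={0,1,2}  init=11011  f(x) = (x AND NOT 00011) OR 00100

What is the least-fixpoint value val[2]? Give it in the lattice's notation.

00001

Iteration log — 7 steps:
  step 1. node 0  ⊔preds=11011  new=11111  old=00000  +wl: 
  step 2. node 1  ⊔preds=11111  new=01111  old=00000  +wl: 0
  step 3. node 2  ⊔preds=11111  new=00001  old=00000  +wl: 1
  step 4. node 3  ⊔preds=11111  new=11111  old=11011  +wl: 2
  step 5. node 0  ⊔preds=11111  new=11111  stable
  step 6. node 1  ⊔preds=11111  new=01111  stable
  step 7. node 2  ⊔preds=11111  new=00001  stable

Least fixpoint reached:
  node 0: 11111
  node 1: 01111
  node 2: 00001
  node 3: 11111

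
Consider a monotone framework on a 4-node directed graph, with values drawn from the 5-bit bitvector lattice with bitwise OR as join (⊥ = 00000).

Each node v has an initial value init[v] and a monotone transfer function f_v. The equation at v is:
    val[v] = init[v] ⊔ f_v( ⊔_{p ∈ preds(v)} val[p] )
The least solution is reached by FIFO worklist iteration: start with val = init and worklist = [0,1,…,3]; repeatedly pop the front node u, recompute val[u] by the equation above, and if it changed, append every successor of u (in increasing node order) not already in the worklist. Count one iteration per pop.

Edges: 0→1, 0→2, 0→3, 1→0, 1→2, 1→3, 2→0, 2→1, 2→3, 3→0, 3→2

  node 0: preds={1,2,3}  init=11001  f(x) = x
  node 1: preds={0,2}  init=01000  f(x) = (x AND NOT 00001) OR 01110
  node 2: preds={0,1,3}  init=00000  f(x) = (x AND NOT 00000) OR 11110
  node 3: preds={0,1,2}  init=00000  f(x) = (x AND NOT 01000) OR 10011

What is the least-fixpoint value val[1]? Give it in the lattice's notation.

Iteration log — 8 steps:
  step 1. node 0  ⊔preds=01000  new=11001  stable
  step 2. node 1  ⊔preds=11001  new=11110  old=01000  +wl: 0
  step 3. node 2  ⊔preds=11111  new=11111  old=00000  +wl: 1
  step 4. node 3  ⊔preds=11111  new=10111  old=00000  +wl: 2
  step 5. node 0  ⊔preds=11111  new=11111  old=11001  +wl: 3
  step 6. node 1  ⊔preds=11111  new=11110  stable
  step 7. node 2  ⊔preds=11111  new=11111  stable
  step 8. node 3  ⊔preds=11111  new=10111  stable

Least fixpoint reached:
  node 0: 11111
  node 1: 11110
  node 2: 11111
  node 3: 10111

11110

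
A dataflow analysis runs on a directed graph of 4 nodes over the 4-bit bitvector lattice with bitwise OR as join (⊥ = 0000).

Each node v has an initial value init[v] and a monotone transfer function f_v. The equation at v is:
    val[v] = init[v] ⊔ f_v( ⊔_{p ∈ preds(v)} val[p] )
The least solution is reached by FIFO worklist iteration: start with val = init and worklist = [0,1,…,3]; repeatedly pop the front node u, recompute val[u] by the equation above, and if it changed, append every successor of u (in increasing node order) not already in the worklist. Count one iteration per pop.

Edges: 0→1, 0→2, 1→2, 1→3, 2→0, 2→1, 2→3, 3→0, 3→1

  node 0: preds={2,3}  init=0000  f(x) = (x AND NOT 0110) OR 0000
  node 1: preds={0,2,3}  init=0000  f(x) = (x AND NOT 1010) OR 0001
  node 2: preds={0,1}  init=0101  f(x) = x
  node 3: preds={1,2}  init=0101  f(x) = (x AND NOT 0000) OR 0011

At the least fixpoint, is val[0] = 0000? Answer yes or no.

no

Trace (6 dequeues):
  [1] u=0 | in 0101 | out 0001 | prev 0000 | push {}
  [2] u=1 | in 0101 | out 0101 | prev 0000 | push {}
  [3] u=2 | in 0101 | out 0101 | ==
  [4] u=3 | in 0101 | out 0111 | prev 0101 | push {0,1}
  [5] u=0 | in 0111 | out 0001 | ==
  [6] u=1 | in 0111 | out 0101 | ==

Converged values:
  [0] 0001
  [1] 0101
  [2] 0101
  [3] 0111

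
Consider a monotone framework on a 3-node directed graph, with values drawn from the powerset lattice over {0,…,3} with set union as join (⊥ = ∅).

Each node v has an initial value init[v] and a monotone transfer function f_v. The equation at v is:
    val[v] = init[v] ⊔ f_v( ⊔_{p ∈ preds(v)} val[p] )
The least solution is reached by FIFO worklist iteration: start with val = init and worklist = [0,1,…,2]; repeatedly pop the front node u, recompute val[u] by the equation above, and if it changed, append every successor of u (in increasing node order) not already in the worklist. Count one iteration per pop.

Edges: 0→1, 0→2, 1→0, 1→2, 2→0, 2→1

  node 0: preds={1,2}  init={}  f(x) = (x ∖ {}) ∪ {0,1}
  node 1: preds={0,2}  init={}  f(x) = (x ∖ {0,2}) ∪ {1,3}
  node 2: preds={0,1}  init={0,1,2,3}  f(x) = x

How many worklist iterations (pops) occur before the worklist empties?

Trace (4 dequeues):
  [1] u=0 | in {0,1,2,3} | out {0,1,2,3} | prev {} | push {}
  [2] u=1 | in {0,1,2,3} | out {1,3} | prev {} | push {0}
  [3] u=2 | in {0,1,2,3} | out {0,1,2,3} | ==
  [4] u=0 | in {0,1,2,3} | out {0,1,2,3} | ==

Converged values:
  [0] {0,1,2,3}
  [1] {1,3}
  [2] {0,1,2,3}

4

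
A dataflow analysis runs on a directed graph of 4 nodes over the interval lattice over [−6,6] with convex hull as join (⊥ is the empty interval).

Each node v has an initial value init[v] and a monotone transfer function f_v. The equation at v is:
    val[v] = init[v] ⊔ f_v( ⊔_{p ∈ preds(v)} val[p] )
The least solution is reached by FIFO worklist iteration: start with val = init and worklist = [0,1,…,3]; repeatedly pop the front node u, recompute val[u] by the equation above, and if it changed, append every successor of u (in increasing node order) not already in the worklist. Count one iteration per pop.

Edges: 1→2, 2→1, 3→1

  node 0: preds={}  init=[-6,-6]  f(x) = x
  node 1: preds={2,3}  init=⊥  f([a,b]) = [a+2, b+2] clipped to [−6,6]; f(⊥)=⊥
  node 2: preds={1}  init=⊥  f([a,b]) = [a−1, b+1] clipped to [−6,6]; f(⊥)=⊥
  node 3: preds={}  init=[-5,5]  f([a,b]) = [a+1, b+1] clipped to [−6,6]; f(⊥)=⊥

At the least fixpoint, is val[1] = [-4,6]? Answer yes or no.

no

Trace (5 dequeues):
  [1] u=0 | in ⊥ | out [-6,-6] | ==
  [2] u=1 | in [-5,5] | out [-3,6] | prev ⊥ | push {}
  [3] u=2 | in [-3,6] | out [-4,6] | prev ⊥ | push {1}
  [4] u=3 | in ⊥ | out [-5,5] | ==
  [5] u=1 | in [-5,6] | out [-3,6] | ==

Converged values:
  [0] [-6,-6]
  [1] [-3,6]
  [2] [-4,6]
  [3] [-5,5]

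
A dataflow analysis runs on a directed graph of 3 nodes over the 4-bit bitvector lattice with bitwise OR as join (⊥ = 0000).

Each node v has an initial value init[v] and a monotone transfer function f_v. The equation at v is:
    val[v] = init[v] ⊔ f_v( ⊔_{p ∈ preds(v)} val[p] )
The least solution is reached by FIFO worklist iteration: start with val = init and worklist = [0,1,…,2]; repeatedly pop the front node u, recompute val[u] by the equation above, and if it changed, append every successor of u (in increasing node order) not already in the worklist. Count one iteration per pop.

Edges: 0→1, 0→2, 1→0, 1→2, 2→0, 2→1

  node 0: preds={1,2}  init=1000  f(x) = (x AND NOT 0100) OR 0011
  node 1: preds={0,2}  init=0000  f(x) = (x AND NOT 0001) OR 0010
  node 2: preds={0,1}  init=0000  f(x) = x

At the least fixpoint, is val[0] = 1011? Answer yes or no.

Worklist (5 pops):
  #1 pop 0: in=0000 → 1011 (was 1000); enqueue []
  #2 pop 1: in=1011 → 1010 (was 0000); enqueue [0]
  #3 pop 2: in=1011 → 1011 (was 0000); enqueue [1]
  #4 pop 0: in=1011 → 1011 (no change)
  #5 pop 1: in=1011 → 1010 (no change)

Fixpoint:
  val[0] = 1011
  val[1] = 1010
  val[2] = 1011

yes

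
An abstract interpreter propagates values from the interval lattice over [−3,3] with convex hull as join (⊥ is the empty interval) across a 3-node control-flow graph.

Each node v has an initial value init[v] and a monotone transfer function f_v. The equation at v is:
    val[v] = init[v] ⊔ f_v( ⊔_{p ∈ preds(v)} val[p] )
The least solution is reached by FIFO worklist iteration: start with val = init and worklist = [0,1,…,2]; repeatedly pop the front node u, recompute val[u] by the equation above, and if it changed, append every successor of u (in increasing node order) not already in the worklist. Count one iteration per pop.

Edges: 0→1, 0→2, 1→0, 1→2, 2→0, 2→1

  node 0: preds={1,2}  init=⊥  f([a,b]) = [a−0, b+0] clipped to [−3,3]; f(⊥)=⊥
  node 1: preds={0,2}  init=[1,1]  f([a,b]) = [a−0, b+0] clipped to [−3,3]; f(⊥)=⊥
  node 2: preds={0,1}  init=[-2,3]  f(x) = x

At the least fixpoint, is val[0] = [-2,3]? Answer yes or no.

Worklist (4 pops):
  #1 pop 0: in=[-2,3] → [-2,3] (was ⊥); enqueue []
  #2 pop 1: in=[-2,3] → [-2,3] (was [1,1]); enqueue [0]
  #3 pop 2: in=[-2,3] → [-2,3] (no change)
  #4 pop 0: in=[-2,3] → [-2,3] (no change)

Fixpoint:
  val[0] = [-2,3]
  val[1] = [-2,3]
  val[2] = [-2,3]

yes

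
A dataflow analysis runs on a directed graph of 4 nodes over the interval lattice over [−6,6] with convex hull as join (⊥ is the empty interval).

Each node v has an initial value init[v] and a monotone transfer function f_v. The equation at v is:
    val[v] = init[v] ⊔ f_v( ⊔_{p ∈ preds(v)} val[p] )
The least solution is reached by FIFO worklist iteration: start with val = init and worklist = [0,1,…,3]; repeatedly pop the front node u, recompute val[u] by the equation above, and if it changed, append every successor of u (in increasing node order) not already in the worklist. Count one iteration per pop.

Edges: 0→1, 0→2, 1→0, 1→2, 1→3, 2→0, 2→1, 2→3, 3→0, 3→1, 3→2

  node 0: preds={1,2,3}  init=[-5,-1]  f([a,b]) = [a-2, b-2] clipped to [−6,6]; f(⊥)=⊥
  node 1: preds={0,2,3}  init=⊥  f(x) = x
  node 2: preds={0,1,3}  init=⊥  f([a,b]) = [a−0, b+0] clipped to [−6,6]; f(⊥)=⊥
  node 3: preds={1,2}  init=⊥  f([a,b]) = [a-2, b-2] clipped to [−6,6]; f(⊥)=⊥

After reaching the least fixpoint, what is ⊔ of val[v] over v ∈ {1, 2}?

Iteration log — 10 steps:
  step 1. node 0  ⊔preds=⊥  new=[-5,-1]  stable
  step 2. node 1  ⊔preds=[-5,-1]  new=[-5,-1]  old=⊥  +wl: 0
  step 3. node 2  ⊔preds=[-5,-1]  new=[-5,-1]  old=⊥  +wl: 1
  step 4. node 3  ⊔preds=[-5,-1]  new=[-6,-3]  old=⊥  +wl: 2
  step 5. node 0  ⊔preds=[-6,-1]  new=[-6,-1]  old=[-5,-1]  +wl: 
  step 6. node 1  ⊔preds=[-6,-1]  new=[-6,-1]  old=[-5,-1]  +wl: 0,3
  step 7. node 2  ⊔preds=[-6,-1]  new=[-6,-1]  old=[-5,-1]  +wl: 1
  step 8. node 0  ⊔preds=[-6,-1]  new=[-6,-1]  stable
  step 9. node 3  ⊔preds=[-6,-1]  new=[-6,-3]  stable
  step 10. node 1  ⊔preds=[-6,-1]  new=[-6,-1]  stable

Least fixpoint reached:
  node 0: [-6,-1]
  node 1: [-6,-1]
  node 2: [-6,-1]
  node 3: [-6,-3]

[-6,-1]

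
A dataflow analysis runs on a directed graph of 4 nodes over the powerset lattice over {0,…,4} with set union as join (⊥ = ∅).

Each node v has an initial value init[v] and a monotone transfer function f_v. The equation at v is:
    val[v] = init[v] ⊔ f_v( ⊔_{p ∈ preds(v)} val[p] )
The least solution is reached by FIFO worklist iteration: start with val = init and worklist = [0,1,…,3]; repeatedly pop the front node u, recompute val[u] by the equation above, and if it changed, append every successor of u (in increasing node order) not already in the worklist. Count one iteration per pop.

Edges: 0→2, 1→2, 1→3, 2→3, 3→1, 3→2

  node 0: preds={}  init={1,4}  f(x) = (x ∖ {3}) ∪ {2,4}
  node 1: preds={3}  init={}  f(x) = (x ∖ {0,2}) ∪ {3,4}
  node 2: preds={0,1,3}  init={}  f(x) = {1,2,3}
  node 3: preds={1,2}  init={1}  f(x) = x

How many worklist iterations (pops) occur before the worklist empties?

6

Iteration log — 6 steps:
  step 1. node 0  ⊔preds={}  new={1,2,4}  old={1,4}  +wl: 
  step 2. node 1  ⊔preds={1}  new={1,3,4}  old={}  +wl: 
  step 3. node 2  ⊔preds={1,2,3,4}  new={1,2,3}  old={}  +wl: 
  step 4. node 3  ⊔preds={1,2,3,4}  new={1,2,3,4}  old={1}  +wl: 1,2
  step 5. node 1  ⊔preds={1,2,3,4}  new={1,3,4}  stable
  step 6. node 2  ⊔preds={1,2,3,4}  new={1,2,3}  stable

Least fixpoint reached:
  node 0: {1,2,4}
  node 1: {1,3,4}
  node 2: {1,2,3}
  node 3: {1,2,3,4}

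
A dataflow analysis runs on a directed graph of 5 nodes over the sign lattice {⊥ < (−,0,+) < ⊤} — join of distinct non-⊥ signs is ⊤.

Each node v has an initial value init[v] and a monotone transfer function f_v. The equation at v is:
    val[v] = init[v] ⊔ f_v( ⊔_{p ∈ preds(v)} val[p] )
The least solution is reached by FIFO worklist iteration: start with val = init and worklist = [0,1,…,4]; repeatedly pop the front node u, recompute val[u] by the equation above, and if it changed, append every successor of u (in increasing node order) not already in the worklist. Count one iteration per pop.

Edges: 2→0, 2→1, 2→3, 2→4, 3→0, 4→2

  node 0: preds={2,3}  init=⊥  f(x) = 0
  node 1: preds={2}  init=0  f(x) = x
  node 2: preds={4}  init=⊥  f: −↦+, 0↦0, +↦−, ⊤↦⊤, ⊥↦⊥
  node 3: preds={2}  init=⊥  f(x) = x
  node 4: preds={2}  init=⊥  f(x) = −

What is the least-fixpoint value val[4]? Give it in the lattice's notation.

−

Trace (11 dequeues):
  [1] u=0 | in ⊥ | out 0 | prev ⊥ | push {}
  [2] u=1 | in ⊥ | out 0 | ==
  [3] u=2 | in ⊥ | out ⊥ | ==
  [4] u=3 | in ⊥ | out ⊥ | ==
  [5] u=4 | in ⊥ | out − | prev ⊥ | push {2}
  [6] u=2 | in − | out + | prev ⊥ | push {0,1,3,4}
  [7] u=0 | in + | out 0 | ==
  [8] u=1 | in + | out ⊤ | prev 0 | push {}
  [9] u=3 | in + | out + | prev ⊥ | push {0}
  [10] u=4 | in + | out − | ==
  [11] u=0 | in + | out 0 | ==

Converged values:
  [0] 0
  [1] ⊤
  [2] +
  [3] +
  [4] −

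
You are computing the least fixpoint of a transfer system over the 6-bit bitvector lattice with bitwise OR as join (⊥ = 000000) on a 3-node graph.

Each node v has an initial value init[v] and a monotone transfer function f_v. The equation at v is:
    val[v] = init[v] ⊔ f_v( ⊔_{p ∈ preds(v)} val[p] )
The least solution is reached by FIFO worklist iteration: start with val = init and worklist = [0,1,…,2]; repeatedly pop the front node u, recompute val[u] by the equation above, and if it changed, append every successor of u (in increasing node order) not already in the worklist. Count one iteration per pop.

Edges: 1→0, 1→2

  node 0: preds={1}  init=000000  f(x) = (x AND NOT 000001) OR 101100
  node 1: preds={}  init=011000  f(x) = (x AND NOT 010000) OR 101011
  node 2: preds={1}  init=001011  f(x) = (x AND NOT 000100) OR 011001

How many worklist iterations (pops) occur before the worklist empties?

Worklist (4 pops):
  #1 pop 0: in=011000 → 111100 (was 000000); enqueue []
  #2 pop 1: in=000000 → 111011 (was 011000); enqueue [0]
  #3 pop 2: in=111011 → 111011 (was 001011); enqueue []
  #4 pop 0: in=111011 → 111110 (was 111100); enqueue []

Fixpoint:
  val[0] = 111110
  val[1] = 111011
  val[2] = 111011

4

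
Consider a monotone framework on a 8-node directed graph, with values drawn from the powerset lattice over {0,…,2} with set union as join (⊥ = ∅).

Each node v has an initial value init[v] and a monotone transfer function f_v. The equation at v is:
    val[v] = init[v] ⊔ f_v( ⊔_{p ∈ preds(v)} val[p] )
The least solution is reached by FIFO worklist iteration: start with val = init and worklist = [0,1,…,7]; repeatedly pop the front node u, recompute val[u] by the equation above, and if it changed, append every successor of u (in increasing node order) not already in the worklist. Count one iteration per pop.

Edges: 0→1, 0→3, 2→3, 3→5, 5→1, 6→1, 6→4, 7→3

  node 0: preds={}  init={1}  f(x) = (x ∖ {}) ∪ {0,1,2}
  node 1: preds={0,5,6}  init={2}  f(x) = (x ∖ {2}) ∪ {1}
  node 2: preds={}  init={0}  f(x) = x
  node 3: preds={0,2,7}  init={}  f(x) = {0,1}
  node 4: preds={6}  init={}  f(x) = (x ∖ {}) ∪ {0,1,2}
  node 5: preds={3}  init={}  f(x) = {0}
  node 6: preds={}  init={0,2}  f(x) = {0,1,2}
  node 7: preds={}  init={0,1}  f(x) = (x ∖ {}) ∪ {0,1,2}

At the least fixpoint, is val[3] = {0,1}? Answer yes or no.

yes

Trace (11 dequeues):
  [1] u=0 | in {} | out {0,1,2} | prev {1} | push {}
  [2] u=1 | in {0,1,2} | out {0,1,2} | prev {2} | push {}
  [3] u=2 | in {} | out {0} | ==
  [4] u=3 | in {0,1,2} | out {0,1} | prev {} | push {}
  [5] u=4 | in {0,2} | out {0,1,2} | prev {} | push {}
  [6] u=5 | in {0,1} | out {0} | prev {} | push {1}
  [7] u=6 | in {} | out {0,1,2} | prev {0,2} | push {4}
  [8] u=7 | in {} | out {0,1,2} | prev {0,1} | push {3}
  [9] u=1 | in {0,1,2} | out {0,1,2} | ==
  [10] u=4 | in {0,1,2} | out {0,1,2} | ==
  [11] u=3 | in {0,1,2} | out {0,1} | ==

Converged values:
  [0] {0,1,2}
  [1] {0,1,2}
  [2] {0}
  [3] {0,1}
  [4] {0,1,2}
  [5] {0}
  [6] {0,1,2}
  [7] {0,1,2}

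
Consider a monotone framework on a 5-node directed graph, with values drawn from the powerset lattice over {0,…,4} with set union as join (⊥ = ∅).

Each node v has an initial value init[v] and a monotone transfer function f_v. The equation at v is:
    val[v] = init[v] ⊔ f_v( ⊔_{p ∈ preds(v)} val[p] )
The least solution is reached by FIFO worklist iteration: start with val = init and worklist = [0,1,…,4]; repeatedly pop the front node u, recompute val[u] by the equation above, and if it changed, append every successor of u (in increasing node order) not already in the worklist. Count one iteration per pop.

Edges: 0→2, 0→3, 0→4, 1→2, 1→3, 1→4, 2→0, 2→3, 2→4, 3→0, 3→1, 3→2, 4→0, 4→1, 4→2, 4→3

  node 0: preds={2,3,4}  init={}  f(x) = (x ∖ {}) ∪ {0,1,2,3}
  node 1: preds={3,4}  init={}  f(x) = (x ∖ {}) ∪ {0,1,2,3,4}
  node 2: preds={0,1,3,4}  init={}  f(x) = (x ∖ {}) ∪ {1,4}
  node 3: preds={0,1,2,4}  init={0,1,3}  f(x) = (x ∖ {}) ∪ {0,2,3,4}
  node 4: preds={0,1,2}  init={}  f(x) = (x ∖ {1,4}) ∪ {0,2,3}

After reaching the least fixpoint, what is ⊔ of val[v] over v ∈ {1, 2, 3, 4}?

Trace (10 dequeues):
  [1] u=0 | in {0,1,3} | out {0,1,2,3} | prev {} | push {}
  [2] u=1 | in {0,1,3} | out {0,1,2,3,4} | prev {} | push {}
  [3] u=2 | in {0,1,2,3,4} | out {0,1,2,3,4} | prev {} | push {0}
  [4] u=3 | in {0,1,2,3,4} | out {0,1,2,3,4} | prev {0,1,3} | push {1,2}
  [5] u=4 | in {0,1,2,3,4} | out {0,2,3} | prev {} | push {3}
  [6] u=0 | in {0,1,2,3,4} | out {0,1,2,3,4} | prev {0,1,2,3} | push {4}
  [7] u=1 | in {0,1,2,3,4} | out {0,1,2,3,4} | ==
  [8] u=2 | in {0,1,2,3,4} | out {0,1,2,3,4} | ==
  [9] u=3 | in {0,1,2,3,4} | out {0,1,2,3,4} | ==
  [10] u=4 | in {0,1,2,3,4} | out {0,2,3} | ==

Converged values:
  [0] {0,1,2,3,4}
  [1] {0,1,2,3,4}
  [2] {0,1,2,3,4}
  [3] {0,1,2,3,4}
  [4] {0,2,3}

{0,1,2,3,4}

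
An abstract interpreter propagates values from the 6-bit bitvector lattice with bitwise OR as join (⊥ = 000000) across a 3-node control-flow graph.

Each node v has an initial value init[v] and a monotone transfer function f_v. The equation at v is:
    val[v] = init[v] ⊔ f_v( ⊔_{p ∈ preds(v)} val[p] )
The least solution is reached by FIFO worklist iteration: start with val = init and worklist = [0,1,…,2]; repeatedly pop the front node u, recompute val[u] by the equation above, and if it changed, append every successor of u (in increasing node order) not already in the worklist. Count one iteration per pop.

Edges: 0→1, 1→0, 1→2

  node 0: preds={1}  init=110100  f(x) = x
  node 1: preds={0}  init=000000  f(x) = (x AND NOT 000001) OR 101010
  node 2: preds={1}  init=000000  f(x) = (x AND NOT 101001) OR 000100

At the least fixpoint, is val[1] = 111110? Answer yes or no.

yes

Trace (5 dequeues):
  [1] u=0 | in 000000 | out 110100 | ==
  [2] u=1 | in 110100 | out 111110 | prev 000000 | push {0}
  [3] u=2 | in 111110 | out 010110 | prev 000000 | push {}
  [4] u=0 | in 111110 | out 111110 | prev 110100 | push {1}
  [5] u=1 | in 111110 | out 111110 | ==

Converged values:
  [0] 111110
  [1] 111110
  [2] 010110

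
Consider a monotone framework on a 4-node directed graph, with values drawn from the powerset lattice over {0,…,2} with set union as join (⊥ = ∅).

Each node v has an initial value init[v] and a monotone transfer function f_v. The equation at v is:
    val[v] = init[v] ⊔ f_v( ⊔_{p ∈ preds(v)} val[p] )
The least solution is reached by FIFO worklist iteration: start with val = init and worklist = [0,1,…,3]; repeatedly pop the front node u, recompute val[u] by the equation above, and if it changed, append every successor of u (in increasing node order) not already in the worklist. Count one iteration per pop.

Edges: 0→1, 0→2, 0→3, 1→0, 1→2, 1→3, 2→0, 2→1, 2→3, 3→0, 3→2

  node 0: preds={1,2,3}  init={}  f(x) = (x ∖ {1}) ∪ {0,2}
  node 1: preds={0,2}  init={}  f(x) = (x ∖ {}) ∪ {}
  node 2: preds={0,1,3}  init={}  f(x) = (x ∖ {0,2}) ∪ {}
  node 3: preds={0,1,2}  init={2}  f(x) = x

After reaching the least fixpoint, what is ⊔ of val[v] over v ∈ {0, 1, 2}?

{0,2}

Iteration log — 6 steps:
  step 1. node 0  ⊔preds={2}  new={0,2}  old={}  +wl: 
  step 2. node 1  ⊔preds={0,2}  new={0,2}  old={}  +wl: 0
  step 3. node 2  ⊔preds={0,2}  new={}  stable
  step 4. node 3  ⊔preds={0,2}  new={0,2}  old={2}  +wl: 2
  step 5. node 0  ⊔preds={0,2}  new={0,2}  stable
  step 6. node 2  ⊔preds={0,2}  new={}  stable

Least fixpoint reached:
  node 0: {0,2}
  node 1: {0,2}
  node 2: {}
  node 3: {0,2}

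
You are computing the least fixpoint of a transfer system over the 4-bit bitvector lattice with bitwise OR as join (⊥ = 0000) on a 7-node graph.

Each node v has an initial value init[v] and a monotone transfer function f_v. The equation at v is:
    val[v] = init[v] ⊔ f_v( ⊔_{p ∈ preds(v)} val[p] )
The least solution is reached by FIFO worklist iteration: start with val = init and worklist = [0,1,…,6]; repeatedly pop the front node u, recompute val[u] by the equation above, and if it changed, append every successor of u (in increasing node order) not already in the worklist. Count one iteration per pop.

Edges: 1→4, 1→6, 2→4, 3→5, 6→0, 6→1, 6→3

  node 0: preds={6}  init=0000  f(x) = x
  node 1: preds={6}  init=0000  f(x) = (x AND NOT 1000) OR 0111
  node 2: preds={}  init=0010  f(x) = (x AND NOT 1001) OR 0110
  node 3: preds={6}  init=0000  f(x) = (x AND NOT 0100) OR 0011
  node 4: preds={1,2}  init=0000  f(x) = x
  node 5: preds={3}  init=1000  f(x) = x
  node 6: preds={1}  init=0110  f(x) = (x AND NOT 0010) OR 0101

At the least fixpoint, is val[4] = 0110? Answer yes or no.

no

Worklist (10 pops):
  #1 pop 0: in=0110 → 0110 (was 0000); enqueue []
  #2 pop 1: in=0110 → 0111 (was 0000); enqueue []
  #3 pop 2: in=0000 → 0110 (was 0010); enqueue []
  #4 pop 3: in=0110 → 0011 (was 0000); enqueue []
  #5 pop 4: in=0111 → 0111 (was 0000); enqueue []
  #6 pop 5: in=0011 → 1011 (was 1000); enqueue []
  #7 pop 6: in=0111 → 0111 (was 0110); enqueue [0,1,3]
  #8 pop 0: in=0111 → 0111 (was 0110); enqueue []
  #9 pop 1: in=0111 → 0111 (no change)
  #10 pop 3: in=0111 → 0011 (no change)

Fixpoint:
  val[0] = 0111
  val[1] = 0111
  val[2] = 0110
  val[3] = 0011
  val[4] = 0111
  val[5] = 1011
  val[6] = 0111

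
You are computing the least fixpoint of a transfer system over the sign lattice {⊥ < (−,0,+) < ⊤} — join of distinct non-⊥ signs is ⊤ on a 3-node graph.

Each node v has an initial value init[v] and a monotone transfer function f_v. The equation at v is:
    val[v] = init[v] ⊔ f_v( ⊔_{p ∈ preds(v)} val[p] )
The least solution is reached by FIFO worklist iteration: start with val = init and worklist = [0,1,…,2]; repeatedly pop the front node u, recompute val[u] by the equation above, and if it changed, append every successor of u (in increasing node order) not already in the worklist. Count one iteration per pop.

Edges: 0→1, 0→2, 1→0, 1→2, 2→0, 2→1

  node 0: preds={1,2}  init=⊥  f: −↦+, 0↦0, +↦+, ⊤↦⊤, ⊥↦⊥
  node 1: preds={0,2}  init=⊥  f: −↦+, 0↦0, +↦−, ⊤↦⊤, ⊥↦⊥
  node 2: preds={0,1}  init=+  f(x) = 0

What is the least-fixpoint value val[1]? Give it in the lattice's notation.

⊤

Trace (7 dequeues):
  [1] u=0 | in + | out + | prev ⊥ | push {}
  [2] u=1 | in + | out − | prev ⊥ | push {0}
  [3] u=2 | in ⊤ | out ⊤ | prev + | push {1}
  [4] u=0 | in ⊤ | out ⊤ | prev + | push {2}
  [5] u=1 | in ⊤ | out ⊤ | prev − | push {0}
  [6] u=2 | in ⊤ | out ⊤ | ==
  [7] u=0 | in ⊤ | out ⊤ | ==

Converged values:
  [0] ⊤
  [1] ⊤
  [2] ⊤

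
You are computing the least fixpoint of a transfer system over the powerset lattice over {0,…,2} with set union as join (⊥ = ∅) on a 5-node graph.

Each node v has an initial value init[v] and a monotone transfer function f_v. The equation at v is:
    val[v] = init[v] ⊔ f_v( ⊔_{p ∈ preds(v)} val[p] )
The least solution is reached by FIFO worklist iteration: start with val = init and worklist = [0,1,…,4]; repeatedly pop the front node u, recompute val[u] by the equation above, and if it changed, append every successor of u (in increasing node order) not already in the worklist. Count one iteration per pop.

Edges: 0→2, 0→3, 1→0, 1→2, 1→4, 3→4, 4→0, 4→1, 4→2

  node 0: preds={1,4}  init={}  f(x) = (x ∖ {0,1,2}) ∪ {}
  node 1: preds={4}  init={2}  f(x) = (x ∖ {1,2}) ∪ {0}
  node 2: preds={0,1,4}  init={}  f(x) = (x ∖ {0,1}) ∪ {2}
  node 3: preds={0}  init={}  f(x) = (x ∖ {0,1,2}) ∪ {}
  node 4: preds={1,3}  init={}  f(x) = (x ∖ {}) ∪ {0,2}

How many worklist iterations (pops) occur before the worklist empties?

Trace (8 dequeues):
  [1] u=0 | in {2} | out {} | ==
  [2] u=1 | in {} | out {0,2} | prev {2} | push {0}
  [3] u=2 | in {0,2} | out {2} | prev {} | push {}
  [4] u=3 | in {} | out {} | ==
  [5] u=4 | in {0,2} | out {0,2} | prev {} | push {1,2}
  [6] u=0 | in {0,2} | out {} | ==
  [7] u=1 | in {0,2} | out {0,2} | ==
  [8] u=2 | in {0,2} | out {2} | ==

Converged values:
  [0] {}
  [1] {0,2}
  [2] {2}
  [3] {}
  [4] {0,2}

8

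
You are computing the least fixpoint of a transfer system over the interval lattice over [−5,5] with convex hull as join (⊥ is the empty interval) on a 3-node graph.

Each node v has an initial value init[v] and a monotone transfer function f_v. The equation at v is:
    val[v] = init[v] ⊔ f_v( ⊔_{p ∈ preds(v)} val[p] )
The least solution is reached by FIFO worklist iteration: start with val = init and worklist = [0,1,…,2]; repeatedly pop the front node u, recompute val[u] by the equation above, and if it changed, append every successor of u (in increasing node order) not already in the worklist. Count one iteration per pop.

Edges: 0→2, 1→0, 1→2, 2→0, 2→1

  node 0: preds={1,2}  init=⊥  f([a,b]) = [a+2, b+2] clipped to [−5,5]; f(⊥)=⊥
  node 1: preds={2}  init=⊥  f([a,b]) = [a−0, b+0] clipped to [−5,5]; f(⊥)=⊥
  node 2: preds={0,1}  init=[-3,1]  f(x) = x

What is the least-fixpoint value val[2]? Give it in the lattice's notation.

Iteration log — 10 steps:
  step 1. node 0  ⊔preds=[-3,1]  new=[-1,3]  old=⊥  +wl: 
  step 2. node 1  ⊔preds=[-3,1]  new=[-3,1]  old=⊥  +wl: 0
  step 3. node 2  ⊔preds=[-3,3]  new=[-3,3]  old=[-3,1]  +wl: 1
  step 4. node 0  ⊔preds=[-3,3]  new=[-1,5]  old=[-1,3]  +wl: 2
  step 5. node 1  ⊔preds=[-3,3]  new=[-3,3]  old=[-3,1]  +wl: 0
  step 6. node 2  ⊔preds=[-3,5]  new=[-3,5]  old=[-3,3]  +wl: 1
  step 7. node 0  ⊔preds=[-3,5]  new=[-1,5]  stable
  step 8. node 1  ⊔preds=[-3,5]  new=[-3,5]  old=[-3,3]  +wl: 0,2
  step 9. node 0  ⊔preds=[-3,5]  new=[-1,5]  stable
  step 10. node 2  ⊔preds=[-3,5]  new=[-3,5]  stable

Least fixpoint reached:
  node 0: [-1,5]
  node 1: [-3,5]
  node 2: [-3,5]

[-3,5]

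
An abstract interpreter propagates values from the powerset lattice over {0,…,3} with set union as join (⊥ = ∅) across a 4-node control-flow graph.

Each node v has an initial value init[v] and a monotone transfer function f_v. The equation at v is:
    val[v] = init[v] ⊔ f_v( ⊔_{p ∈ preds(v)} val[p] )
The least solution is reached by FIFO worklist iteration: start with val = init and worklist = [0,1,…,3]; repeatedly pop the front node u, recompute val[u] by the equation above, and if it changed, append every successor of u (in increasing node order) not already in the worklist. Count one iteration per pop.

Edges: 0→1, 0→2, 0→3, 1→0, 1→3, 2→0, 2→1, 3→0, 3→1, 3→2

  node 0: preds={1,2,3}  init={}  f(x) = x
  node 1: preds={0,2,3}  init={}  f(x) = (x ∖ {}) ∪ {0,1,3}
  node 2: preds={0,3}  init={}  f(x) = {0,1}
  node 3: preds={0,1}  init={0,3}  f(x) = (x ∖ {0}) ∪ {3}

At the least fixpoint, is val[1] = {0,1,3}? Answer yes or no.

yes

Iteration log — 8 steps:
  step 1. node 0  ⊔preds={0,3}  new={0,3}  old={}  +wl: 
  step 2. node 1  ⊔preds={0,3}  new={0,1,3}  old={}  +wl: 0
  step 3. node 2  ⊔preds={0,3}  new={0,1}  old={}  +wl: 1
  step 4. node 3  ⊔preds={0,1,3}  new={0,1,3}  old={0,3}  +wl: 2
  step 5. node 0  ⊔preds={0,1,3}  new={0,1,3}  old={0,3}  +wl: 3
  step 6. node 1  ⊔preds={0,1,3}  new={0,1,3}  stable
  step 7. node 2  ⊔preds={0,1,3}  new={0,1}  stable
  step 8. node 3  ⊔preds={0,1,3}  new={0,1,3}  stable

Least fixpoint reached:
  node 0: {0,1,3}
  node 1: {0,1,3}
  node 2: {0,1}
  node 3: {0,1,3}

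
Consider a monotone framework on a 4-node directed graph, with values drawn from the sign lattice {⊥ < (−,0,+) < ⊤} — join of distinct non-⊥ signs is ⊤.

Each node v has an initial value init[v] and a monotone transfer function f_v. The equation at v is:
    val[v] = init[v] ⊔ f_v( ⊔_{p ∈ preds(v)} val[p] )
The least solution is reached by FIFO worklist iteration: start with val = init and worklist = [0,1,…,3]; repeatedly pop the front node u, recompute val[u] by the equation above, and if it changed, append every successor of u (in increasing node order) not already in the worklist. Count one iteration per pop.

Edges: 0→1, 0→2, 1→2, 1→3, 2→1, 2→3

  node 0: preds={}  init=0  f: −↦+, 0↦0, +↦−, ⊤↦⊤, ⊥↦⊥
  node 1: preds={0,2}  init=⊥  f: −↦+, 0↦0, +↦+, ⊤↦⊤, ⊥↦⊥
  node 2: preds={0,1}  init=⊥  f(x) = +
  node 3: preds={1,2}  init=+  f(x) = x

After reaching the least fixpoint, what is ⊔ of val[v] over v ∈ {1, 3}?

⊤

Trace (7 dequeues):
  [1] u=0 | in ⊥ | out 0 | ==
  [2] u=1 | in 0 | out 0 | prev ⊥ | push {}
  [3] u=2 | in 0 | out + | prev ⊥ | push {1}
  [4] u=3 | in ⊤ | out ⊤ | prev + | push {}
  [5] u=1 | in ⊤ | out ⊤ | prev 0 | push {2,3}
  [6] u=2 | in ⊤ | out + | ==
  [7] u=3 | in ⊤ | out ⊤ | ==

Converged values:
  [0] 0
  [1] ⊤
  [2] +
  [3] ⊤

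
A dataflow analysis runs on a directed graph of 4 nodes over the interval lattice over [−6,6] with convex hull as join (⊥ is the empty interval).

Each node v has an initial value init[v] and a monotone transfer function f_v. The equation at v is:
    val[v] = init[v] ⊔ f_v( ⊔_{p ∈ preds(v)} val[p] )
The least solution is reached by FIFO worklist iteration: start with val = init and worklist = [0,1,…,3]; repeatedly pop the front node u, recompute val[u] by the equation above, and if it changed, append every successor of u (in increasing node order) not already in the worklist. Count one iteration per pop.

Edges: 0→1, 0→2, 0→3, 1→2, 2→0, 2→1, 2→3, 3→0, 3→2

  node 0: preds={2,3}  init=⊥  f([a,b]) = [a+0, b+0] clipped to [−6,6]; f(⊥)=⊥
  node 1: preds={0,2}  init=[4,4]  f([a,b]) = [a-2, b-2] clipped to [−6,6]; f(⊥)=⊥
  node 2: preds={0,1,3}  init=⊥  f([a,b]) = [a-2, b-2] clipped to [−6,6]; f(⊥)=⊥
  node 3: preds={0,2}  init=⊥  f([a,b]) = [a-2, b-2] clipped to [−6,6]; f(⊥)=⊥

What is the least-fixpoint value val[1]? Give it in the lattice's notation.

[-6,4]

Worklist (14 pops):
  #1 pop 0: in=⊥ → ⊥ (no change)
  #2 pop 1: in=⊥ → [4,4] (no change)
  #3 pop 2: in=[4,4] → [2,2] (was ⊥); enqueue [0,1]
  #4 pop 3: in=[2,2] → [0,0] (was ⊥); enqueue [2]
  #5 pop 0: in=[0,2] → [0,2] (was ⊥); enqueue [3]
  #6 pop 1: in=[0,2] → [-2,4] (was [4,4]); enqueue []
  #7 pop 2: in=[-2,4] → [-4,2] (was [2,2]); enqueue [0,1]
  #8 pop 3: in=[-4,2] → [-6,0] (was [0,0]); enqueue [2]
  #9 pop 0: in=[-6,2] → [-6,2] (was [0,2]); enqueue [3]
  #10 pop 1: in=[-6,2] → [-6,4] (was [-2,4]); enqueue []
  #11 pop 2: in=[-6,4] → [-6,2] (was [-4,2]); enqueue [0,1]
  #12 pop 3: in=[-6,2] → [-6,0] (no change)
  #13 pop 0: in=[-6,2] → [-6,2] (no change)
  #14 pop 1: in=[-6,2] → [-6,4] (no change)

Fixpoint:
  val[0] = [-6,2]
  val[1] = [-6,4]
  val[2] = [-6,2]
  val[3] = [-6,0]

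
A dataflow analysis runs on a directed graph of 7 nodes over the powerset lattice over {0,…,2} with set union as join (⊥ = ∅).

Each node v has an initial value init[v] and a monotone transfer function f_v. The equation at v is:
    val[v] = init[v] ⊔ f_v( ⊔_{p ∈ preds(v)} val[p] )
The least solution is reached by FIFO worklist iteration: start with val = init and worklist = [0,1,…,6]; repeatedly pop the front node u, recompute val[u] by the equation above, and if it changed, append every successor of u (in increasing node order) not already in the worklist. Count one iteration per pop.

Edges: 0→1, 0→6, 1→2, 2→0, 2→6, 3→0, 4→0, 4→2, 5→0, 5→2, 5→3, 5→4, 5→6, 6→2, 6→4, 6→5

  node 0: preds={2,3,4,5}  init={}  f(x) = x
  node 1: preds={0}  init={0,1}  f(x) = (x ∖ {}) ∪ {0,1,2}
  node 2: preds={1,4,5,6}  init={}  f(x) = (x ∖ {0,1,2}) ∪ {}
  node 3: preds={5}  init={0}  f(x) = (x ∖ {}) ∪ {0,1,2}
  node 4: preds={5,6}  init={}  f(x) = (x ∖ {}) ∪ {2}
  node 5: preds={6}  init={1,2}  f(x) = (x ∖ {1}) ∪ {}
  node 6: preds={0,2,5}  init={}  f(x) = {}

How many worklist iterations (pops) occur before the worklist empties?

Trace (9 dequeues):
  [1] u=0 | in {0,1,2} | out {0,1,2} | prev {} | push {}
  [2] u=1 | in {0,1,2} | out {0,1,2} | prev {0,1} | push {}
  [3] u=2 | in {0,1,2} | out {} | ==
  [4] u=3 | in {1,2} | out {0,1,2} | prev {0} | push {0}
  [5] u=4 | in {1,2} | out {1,2} | prev {} | push {2}
  [6] u=5 | in {} | out {1,2} | ==
  [7] u=6 | in {0,1,2} | out {} | ==
  [8] u=0 | in {0,1,2} | out {0,1,2} | ==
  [9] u=2 | in {0,1,2} | out {} | ==

Converged values:
  [0] {0,1,2}
  [1] {0,1,2}
  [2] {}
  [3] {0,1,2}
  [4] {1,2}
  [5] {1,2}
  [6] {}

9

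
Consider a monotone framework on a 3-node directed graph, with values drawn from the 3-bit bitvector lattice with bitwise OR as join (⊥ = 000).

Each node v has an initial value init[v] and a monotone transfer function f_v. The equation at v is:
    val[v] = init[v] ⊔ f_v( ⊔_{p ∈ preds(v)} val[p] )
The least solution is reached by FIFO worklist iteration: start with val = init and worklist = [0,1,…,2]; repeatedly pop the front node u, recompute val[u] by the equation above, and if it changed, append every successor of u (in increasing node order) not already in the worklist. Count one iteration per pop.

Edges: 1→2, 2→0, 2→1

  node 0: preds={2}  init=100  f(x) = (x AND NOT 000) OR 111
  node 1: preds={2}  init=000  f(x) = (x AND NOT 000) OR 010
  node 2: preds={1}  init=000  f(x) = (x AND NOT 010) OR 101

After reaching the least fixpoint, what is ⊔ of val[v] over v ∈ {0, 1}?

Iteration log — 6 steps:
  step 1. node 0  ⊔preds=000  new=111  old=100  +wl: 
  step 2. node 1  ⊔preds=000  new=010  old=000  +wl: 
  step 3. node 2  ⊔preds=010  new=101  old=000  +wl: 0,1
  step 4. node 0  ⊔preds=101  new=111  stable
  step 5. node 1  ⊔preds=101  new=111  old=010  +wl: 2
  step 6. node 2  ⊔preds=111  new=101  stable

Least fixpoint reached:
  node 0: 111
  node 1: 111
  node 2: 101

111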